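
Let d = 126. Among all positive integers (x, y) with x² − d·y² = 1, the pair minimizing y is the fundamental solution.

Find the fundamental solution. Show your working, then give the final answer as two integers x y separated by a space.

[11; 4,2,4,22] for √126; ℓ=4 ⇒ convergent index 3
k=0  a_k=11  p_k/q_k = 11/1
k=1  a_k=4  p_k/q_k = 45/4
k=2  a_k=2  p_k/q_k = 101/9
k=3  a_k=4  p_k/q_k = 449/40
(x₁, y₁) = (449, 40);  449² − 126·40² = 1 ✓

449 40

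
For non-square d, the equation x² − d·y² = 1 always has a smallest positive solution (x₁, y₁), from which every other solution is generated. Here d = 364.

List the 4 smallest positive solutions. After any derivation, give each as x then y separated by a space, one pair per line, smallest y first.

4954951 259710
49103078824801 2573700648420
486606699052048124551 25505121203178395130
4822224700149240710505379201 252753251621617410554928840

[19; 12,1,2,3,1,8,1,3,2,1,12,38] for √364; ℓ=12 ⇒ convergent index 11
step 0: (19, 1)  from 19·(1,0) + (0,1)
step 1: (229, 12)  from 12·(19,1) + (1,0)
step 2: (248, 13)  from 1·(229,12) + (19,1)
step 3: (725, 38)  from 2·(248,13) + (229,12)
step 4: (2423, 127)  from 3·(725,38) + (248,13)
step 5: (3148, 165)  from 1·(2423,127) + (725,38)
…
step 7: (30755, 1612)  from 1·(27607,1447) + (3148,165)
…
step 9: (270499, 14178)  from 2·(119872,6283) + (30755,1612)
step 10: (390371, 20461)  from 1·(270499,14178) + (119872,6283)
step 11: (4954951, 259710)  from 12·(390371,20461) + (270499,14178)
fundamental: x₁=4954951, y₁=259710  (since 24551539412401 − 364·67449284100 = 1)
(x_2, y_2) = (4954951·4954951 + 364·259710·259710, 4954951·259710 + 259710·4954951) = (49103078824801, 2573700648420)
(x_3, y_3) = (4954951·49103078824801 + 364·259710·2573700648420, 4954951·2573700648420 + 259710·49103078824801) = (486606699052048124551, 25505121203178395130)
(x_4, y_4) = (4954951·486606699052048124551 + 364·259710·25505121203178395130, 4954951·25505121203178395130 + 259710·486606699052048124551) = (4822224700149240710505379201, 252753251621617410554928840)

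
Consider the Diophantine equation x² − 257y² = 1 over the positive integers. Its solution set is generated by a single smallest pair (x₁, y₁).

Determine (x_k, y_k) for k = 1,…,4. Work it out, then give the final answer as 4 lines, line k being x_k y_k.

√257 → a₀=16, period (32); ℓ=1 odd so k=1
step 0: (16, 1)  from 16·(1,0) + (0,1)
step 1: (513, 32)  from 32·(16,1) + (1,0)
fundamental: x₁=513, y₁=32  (since 263169 − 257·1024 = 1)
(513+32√257)^2 = 526337 + 32832√257
(513+32√257)^3 = 540021249 + 33685600√257
(513+32√257)^4 = 554061275137 + 34561392768√257

513 32
526337 32832
540021249 33685600
554061275137 34561392768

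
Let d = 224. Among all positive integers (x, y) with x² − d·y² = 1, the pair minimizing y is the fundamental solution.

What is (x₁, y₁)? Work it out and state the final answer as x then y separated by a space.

15 1

d=224: √d = [14; 1,28] (ℓ=2, even), read p_1/q_1
a_0=14:  p_0=14·1+0=14,  q_0=14·0+1=1
a_1=1:  p_1=1·14+1=15,  q_1=1·1+0=1
fundamental: x₁=15, y₁=1  (since 225 − 224·1 = 1)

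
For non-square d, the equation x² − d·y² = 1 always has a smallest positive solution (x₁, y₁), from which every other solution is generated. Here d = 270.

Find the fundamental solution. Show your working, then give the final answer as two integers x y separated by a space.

5291 322

√270 = [16; 2,3,6,3,2,32, …], period ℓ=6 (even) → k=5
step 0: (16, 1)  from 16·(1,0) + (0,1)
step 1: (33, 2)  from 2·(16,1) + (1,0)
step 2: (115, 7)  from 3·(33,2) + (16,1)
…
step 4: (2284, 139)  from 3·(723,44) + (115,7)
step 5: (5291, 322)  from 2·(2284,139) + (723,44)
→ (5291, 322).  Check: 5291²=27994681, 270·322²=27994680, difference 1.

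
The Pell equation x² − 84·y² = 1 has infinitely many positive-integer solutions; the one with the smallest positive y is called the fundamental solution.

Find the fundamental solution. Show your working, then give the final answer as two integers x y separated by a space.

55 6

√84 → a₀=9, period (6,18); ℓ=2 even so k=1
a_0=9:  p_0=9·1+0=9,  q_0=9·0+1=1
a_1=6:  p_1=6·9+1=55,  q_1=6·1+0=6
→ (55, 6).  Check: 55²=3025, 84·6²=3024, difference 1.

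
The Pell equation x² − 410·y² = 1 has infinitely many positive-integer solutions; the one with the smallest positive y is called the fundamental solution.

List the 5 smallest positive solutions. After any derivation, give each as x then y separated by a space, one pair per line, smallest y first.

81 4
13121 648
2125521 104972
344321281 17004816
55777922001 2754675220

d=410: √d = [20; 4,40] (ℓ=2, even), read p_1/q_1
step 0: (20, 1)  from 20·(1,0) + (0,1)
step 1: (81, 4)  from 4·(20,1) + (1,0)
(x₁, y₁) = (81, 4);  81² − 410·4² = 1 ✓
k=2:  x_2 = 81·81+410·4·4 = 13121,  y_2 = 81·4+4·81 = 648
k=3:  x_3 = 81·13121+410·4·648 = 2125521,  y_3 = 81·648+4·13121 = 104972
k=4:  x_4 = 81·2125521+410·4·104972 = 344321281,  y_4 = 81·104972+4·2125521 = 17004816
k=5:  x_5 = 81·344321281+410·4·17004816 = 55777922001,  y_5 = 81·17004816+4·344321281 = 2754675220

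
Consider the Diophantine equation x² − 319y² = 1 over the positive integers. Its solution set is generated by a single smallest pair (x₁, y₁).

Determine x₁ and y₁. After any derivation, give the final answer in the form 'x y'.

12901780 722361

√319 → a₀=17, period (1,6,5,1,4,…,6,1,34); ℓ=14 even so k=13
step 0: (17, 1)  from 17·(1,0) + (0,1)
…
step 2: (125, 7)  from 6·(18,1) + (17,1)
step 3: (643, 36)  from 5·(125,7) + (18,1)
…
step 6: (11913, 667)  from 3·(3715,208) + (768,43)
step 7: (15628, 875)  from 1·(11913,667) + (3715,208)
step 8: (58797, 3292)  from 3·(15628,875) + (11913,667)
step 9: (250816, 14043)  from 4·(58797,3292) + (15628,875)
step 10: (309613, 17335)  from 1·(250816,14043) + (58797,3292)
step 11: (1798881, 100718)  from 5·(309613,17335) + (250816,14043)
step 12: (11102899, 621643)  from 6·(1798881,100718) + (309613,17335)
step 13: (12901780, 722361)  from 1·(11102899,621643) + (1798881,100718)
→ (12901780, 722361).  Check: 12901780²=166455927168400, 319·722361²=166455927168399, difference 1.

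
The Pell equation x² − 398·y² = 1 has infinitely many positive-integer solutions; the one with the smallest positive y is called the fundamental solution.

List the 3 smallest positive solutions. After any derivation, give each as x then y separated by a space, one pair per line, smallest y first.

[19; 1,18,1,38] for √398; ℓ=4 ⇒ convergent index 3
k=0  a_k=19  p_k/q_k = 19/1
…
k=2  a_k=18  p_k/q_k = 379/19
k=3  a_k=1  p_k/q_k = 399/20
→ (399, 20).  Check: 399²=159201, 398·20²=159200, difference 1.
n=2: (399,20)∘(399,20) = (399·399+398·20·20, 399·20+20·399) = (318401,15960)
n=3: (318401,15960)∘(399,20) = (399·318401+398·20·15960, 399·15960+20·318401) = (254083599,12736060)

399 20
318401 15960
254083599 12736060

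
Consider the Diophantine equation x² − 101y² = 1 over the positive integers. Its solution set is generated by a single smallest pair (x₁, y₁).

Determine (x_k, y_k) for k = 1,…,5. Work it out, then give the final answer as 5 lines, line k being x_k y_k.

201 20
80801 8040
32481801 3232060
13057603201 1299280080
5249124005001 522307360100

[10; 20] for √101; ℓ=1 ⇒ convergent index 1
k=0  a_k=10  p_k/q_k = 10/1
k=1  a_k=20  p_k/q_k = 201/20
(x₁, y₁) = (201, 20);  201² − 101·20² = 1 ✓
(201+20√101)^2 = 80801 + 8040√101
(201+20√101)^3 = 32481801 + 3232060√101
(201+20√101)^4 = 13057603201 + 1299280080√101
(201+20√101)^5 = 5249124005001 + 522307360100√101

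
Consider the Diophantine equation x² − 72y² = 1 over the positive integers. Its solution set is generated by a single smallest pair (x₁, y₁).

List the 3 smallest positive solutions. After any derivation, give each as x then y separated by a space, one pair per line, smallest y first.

17 2
577 68
19601 2310

√72 → a₀=8, period (2,16); ℓ=2 even so k=1
k=0  a_k=8  p_k/q_k = 8/1
k=1  a_k=2  p_k/q_k = 17/2
fundamental: x₁=17, y₁=2  (since 289 − 72·4 = 1)
(17+2√72)^2 = 577 + 68√72
(17+2√72)^3 = 19601 + 2310√72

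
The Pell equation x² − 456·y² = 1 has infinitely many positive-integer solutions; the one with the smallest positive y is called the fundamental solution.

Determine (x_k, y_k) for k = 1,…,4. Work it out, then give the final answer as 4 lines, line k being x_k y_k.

√456 → a₀=21, period (2,1,4,1,2,42); ℓ=6 even so k=5
step 0: (21, 1)  from 21·(1,0) + (0,1)
…
step 3: (299, 14)  from 4·(64,3) + (43,2)
step 4: (363, 17)  from 1·(299,14) + (64,3)
step 5: (1025, 48)  from 2·(363,17) + (299,14)
(x₁, y₁) = (1025, 48);  1025² − 456·48² = 1 ✓
n=2: (1025,48)∘(1025,48) = (1025·1025+456·48·48, 1025·48+48·1025) = (2101249,98400)
n=3: (2101249,98400)∘(1025,48) = (1025·2101249+456·48·98400, 1025·98400+48·2101249) = (4307559425,201719952)
n=4: (4307559425,201719952)∘(1025,48) = (1025·4307559425+456·48·201719952, 1025·201719952+48·4307559425) = (8830494720001,413525803200)

1025 48
2101249 98400
4307559425 201719952
8830494720001 413525803200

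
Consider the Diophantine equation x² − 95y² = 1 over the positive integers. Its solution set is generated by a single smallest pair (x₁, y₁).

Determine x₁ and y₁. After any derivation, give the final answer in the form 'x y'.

√95 → a₀=9, period (1,2,1,18); ℓ=4 even so k=3
step 0: (9, 1)  from 9·(1,0) + (0,1)
step 1: (10, 1)  from 1·(9,1) + (1,0)
step 2: (29, 3)  from 2·(10,1) + (9,1)
step 3: (39, 4)  from 1·(29,3) + (10,1)
→ (39, 4).  Check: 39²=1521, 95·4²=1520, difference 1.

39 4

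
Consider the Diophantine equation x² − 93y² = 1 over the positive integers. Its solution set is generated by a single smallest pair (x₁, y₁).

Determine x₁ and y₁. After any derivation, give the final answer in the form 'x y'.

√93 → a₀=9, period (1,1,1,4,6,4,1,1,1,18); ℓ=10 even so k=9
step 0: (9, 1)  from 9·(1,0) + (0,1)
…
step 2: (19, 2)  from 1·(10,1) + (9,1)
step 3: (29, 3)  from 1·(19,2) + (10,1)
…
step 6: (3491, 362)  from 4·(839,87) + (135,14)
…
step 8: (7821, 811)  from 1·(4330,449) + (3491,362)
step 9: (12151, 1260)  from 1·(7821,811) + (4330,449)
→ (12151, 1260).  Check: 12151²=147646801, 93·1260²=147646800, difference 1.

12151 1260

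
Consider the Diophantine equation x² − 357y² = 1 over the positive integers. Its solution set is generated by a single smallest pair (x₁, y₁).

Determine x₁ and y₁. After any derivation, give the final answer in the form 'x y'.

3401 180

[18; 1,8,2,8,1,36] for √357; ℓ=6 ⇒ convergent index 5
i=0: a=18 ⇒ p=18, q=1
i=1: a=1 ⇒ p=19, q=1
i=2: a=8 ⇒ p=170, q=9
i=3: a=2 ⇒ p=359, q=19
i=4: a=8 ⇒ p=3042, q=161
i=5: a=1 ⇒ p=3401, q=180
→ (3401, 180).  Check: 3401²=11566801, 357·180²=11566800, difference 1.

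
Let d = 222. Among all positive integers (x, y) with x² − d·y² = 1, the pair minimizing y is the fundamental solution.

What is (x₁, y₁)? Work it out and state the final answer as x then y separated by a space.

149 10

√222 → a₀=14, period (1,8,1,28); ℓ=4 even so k=3
i=0: a=14 ⇒ p=14, q=1
…
i=2: a=8 ⇒ p=134, q=9
i=3: a=1 ⇒ p=149, q=10
(x₁, y₁) = (149, 10);  149² − 222·10² = 1 ✓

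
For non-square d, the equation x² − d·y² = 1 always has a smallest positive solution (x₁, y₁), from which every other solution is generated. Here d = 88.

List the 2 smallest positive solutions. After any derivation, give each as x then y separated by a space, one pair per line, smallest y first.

√88 → a₀=9, period (2,1,1,1,2,18); ℓ=6 even so k=5
i=0: a=9 ⇒ p=9, q=1
…
i=4: a=1 ⇒ p=75, q=8
i=5: a=2 ⇒ p=197, q=21
fundamental: x₁=197, y₁=21  (since 38809 − 88·441 = 1)
n=2: (197,21)∘(197,21) = (197·197+88·21·21, 197·21+21·197) = (77617,8274)

197 21
77617 8274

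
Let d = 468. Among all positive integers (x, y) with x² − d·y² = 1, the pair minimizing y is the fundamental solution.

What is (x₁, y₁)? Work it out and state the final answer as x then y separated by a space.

649 30

[21; 1,1,1,2,1,1,1,42] for √468; ℓ=8 ⇒ convergent index 7
step 0: (21, 1)  from 21·(1,0) + (0,1)
…
step 2: (43, 2)  from 1·(22,1) + (21,1)
…
step 4: (173, 8)  from 2·(65,3) + (43,2)
step 5: (238, 11)  from 1·(173,8) + (65,3)
step 6: (411, 19)  from 1·(238,11) + (173,8)
step 7: (649, 30)  from 1·(411,19) + (238,11)
→ (649, 30).  Check: 649²=421201, 468·30²=421200, difference 1.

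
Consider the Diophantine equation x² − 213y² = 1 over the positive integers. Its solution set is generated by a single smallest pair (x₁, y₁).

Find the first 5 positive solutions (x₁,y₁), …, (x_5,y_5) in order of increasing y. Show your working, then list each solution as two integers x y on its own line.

194399 13320
75581942401 5178789360
29386108041429599 2013502945575960
11425260034216163289601 782845918228863306720
4442118250753789746628859999 304368927313532092980546600

d=213: √d = [14; 1,1,2,6,1,8,1,6,2,1,1,28] (ℓ=12, even), read p_11/q_11
i=0: a=14 ⇒ p=14, q=1
…
i=3: a=2 ⇒ p=73, q=5
…
i=5: a=1 ⇒ p=540, q=37
i=6: a=8 ⇒ p=4787, q=328
…
i=10: a=1 ⇒ p=115574, q=7919
i=11: a=1 ⇒ p=194399, q=13320
(x₁, y₁) = (194399, 13320);  194399² − 213·13320² = 1 ✓
n=2: (194399,13320)∘(194399,13320) = (194399·194399+213·13320·13320, 194399·13320+13320·194399) = (75581942401,5178789360)
n=3: (75581942401,5178789360)∘(194399,13320) = (194399·75581942401+213·13320·5178789360, 194399·5178789360+13320·75581942401) = (29386108041429599,2013502945575960)
n=4: (29386108041429599,2013502945575960)∘(194399,13320) = (194399·29386108041429599+213·13320·2013502945575960, 194399·2013502945575960+13320·29386108041429599) = (11425260034216163289601,782845918228863306720)
n=5: (11425260034216163289601,782845918228863306720)∘(194399,13320) = (194399·11425260034216163289601+213·13320·782845918228863306720, 194399·782845918228863306720+13320·11425260034216163289601) = (4442118250753789746628859999,304368927313532092980546600)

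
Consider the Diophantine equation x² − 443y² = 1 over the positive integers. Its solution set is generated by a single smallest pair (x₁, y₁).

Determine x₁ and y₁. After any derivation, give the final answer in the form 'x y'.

[21; 21,42] for √443; ℓ=2 ⇒ convergent index 1
k=0  a_k=21  p_k/q_k = 21/1
k=1  a_k=21  p_k/q_k = 442/21
fundamental: x₁=442, y₁=21  (since 195364 − 443·441 = 1)

442 21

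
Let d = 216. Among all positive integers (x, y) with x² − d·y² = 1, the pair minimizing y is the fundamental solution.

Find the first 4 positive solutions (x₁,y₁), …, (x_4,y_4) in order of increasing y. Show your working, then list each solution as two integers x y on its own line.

√216 = [14; 1,2,3,2,1,28, …], period ℓ=6 (even) → k=5
k=0  a_k=14  p_k/q_k = 14/1
…
k=3  a_k=3  p_k/q_k = 147/10
k=4  a_k=2  p_k/q_k = 338/23
k=5  a_k=1  p_k/q_k = 485/33
→ (485, 33).  Check: 485²=235225, 216·33²=235224, difference 1.
k=2:  x_2 = 485·485+216·33·33 = 470449,  y_2 = 485·33+33·485 = 32010
k=3:  x_3 = 485·470449+216·33·32010 = 456335045,  y_3 = 485·32010+33·470449 = 31049667
k=4:  x_4 = 485·456335045+216·33·31049667 = 442644523201,  y_4 = 485·31049667+33·456335045 = 30118144980

485 33
470449 32010
456335045 31049667
442644523201 30118144980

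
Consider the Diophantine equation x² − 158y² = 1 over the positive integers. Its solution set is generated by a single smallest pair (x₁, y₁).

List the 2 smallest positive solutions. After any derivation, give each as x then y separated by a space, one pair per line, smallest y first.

7743 616
119908097 9539376

d=158: √d = [12; 1,1,3,12,3,1,1,24] (ℓ=8, even), read p_7/q_7
a_0=12:  p_0=12·1+0=12,  q_0=12·0+1=1
a_1=1:  p_1=1·12+1=13,  q_1=1·1+0=1
…
a_6=1:  p_6=1·3331+1081=4412,  q_6=1·265+86=351
a_7=1:  p_7=1·4412+3331=7743,  q_7=1·351+265=616
(x₁, y₁) = (7743, 616);  7743² − 158·616² = 1 ✓
(x_2, y_2) = (7743·7743 + 158·616·616, 7743·616 + 616·7743) = (119908097, 9539376)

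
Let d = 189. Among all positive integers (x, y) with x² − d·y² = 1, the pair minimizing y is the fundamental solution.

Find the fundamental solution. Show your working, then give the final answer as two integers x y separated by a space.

55 4

[13; 1,2,1,26] for √189; ℓ=4 ⇒ convergent index 3
step 0: (13, 1)  from 13·(1,0) + (0,1)
step 1: (14, 1)  from 1·(13,1) + (1,0)
step 2: (41, 3)  from 2·(14,1) + (13,1)
step 3: (55, 4)  from 1·(41,3) + (14,1)
fundamental: x₁=55, y₁=4  (since 3025 − 189·16 = 1)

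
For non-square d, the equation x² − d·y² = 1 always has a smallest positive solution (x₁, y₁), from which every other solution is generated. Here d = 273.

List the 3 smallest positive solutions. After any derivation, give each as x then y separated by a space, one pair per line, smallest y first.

d=273: √d = [16; 1,1,10,1,1,32] (ℓ=6, even), read p_5/q_5
k=0  a_k=16  p_k/q_k = 16/1
k=1  a_k=1  p_k/q_k = 17/1
k=2  a_k=1  p_k/q_k = 33/2
…
k=4  a_k=1  p_k/q_k = 380/23
k=5  a_k=1  p_k/q_k = 727/44
(x₁, y₁) = (727, 44);  727² − 273·44² = 1 ✓
n=2: (727,44)∘(727,44) = (727·727+273·44·44, 727·44+44·727) = (1057057,63976)
n=3: (1057057,63976)∘(727,44) = (727·1057057+273·44·63976, 727·63976+44·1057057) = (1536960151,93021060)

727 44
1057057 63976
1536960151 93021060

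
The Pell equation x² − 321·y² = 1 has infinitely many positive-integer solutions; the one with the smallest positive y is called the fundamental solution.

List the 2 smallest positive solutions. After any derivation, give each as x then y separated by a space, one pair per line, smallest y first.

[17; 1,10,1,34] for √321; ℓ=4 ⇒ convergent index 3
i=0: a=17 ⇒ p=17, q=1
…
i=2: a=10 ⇒ p=197, q=11
i=3: a=1 ⇒ p=215, q=12
→ (215, 12).  Check: 215²=46225, 321·12²=46224, difference 1.
n=2: (215,12)∘(215,12) = (215·215+321·12·12, 215·12+12·215) = (92449,5160)

215 12
92449 5160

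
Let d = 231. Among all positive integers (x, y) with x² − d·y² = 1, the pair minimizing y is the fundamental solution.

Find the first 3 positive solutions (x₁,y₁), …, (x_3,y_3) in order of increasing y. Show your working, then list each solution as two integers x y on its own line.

[15; 5,30] for √231; ℓ=2 ⇒ convergent index 1
step 0: (15, 1)  from 15·(1,0) + (0,1)
step 1: (76, 5)  from 5·(15,1) + (1,0)
→ (76, 5).  Check: 76²=5776, 231·5²=5775, difference 1.
(76+5√231)^2 = 11551 + 760√231
(76+5√231)^3 = 1755676 + 115515√231

76 5
11551 760
1755676 115515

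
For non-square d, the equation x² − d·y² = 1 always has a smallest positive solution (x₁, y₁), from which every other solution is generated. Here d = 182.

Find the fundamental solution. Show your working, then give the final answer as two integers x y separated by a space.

[13; 2,26] for √182; ℓ=2 ⇒ convergent index 1
k=0  a_k=13  p_k/q_k = 13/1
k=1  a_k=2  p_k/q_k = 27/2
(x₁, y₁) = (27, 2);  27² − 182·2² = 1 ✓

27 2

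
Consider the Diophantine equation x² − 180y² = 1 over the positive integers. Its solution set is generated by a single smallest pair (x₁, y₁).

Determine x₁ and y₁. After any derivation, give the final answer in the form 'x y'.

161 12

√180 → a₀=13, period (2,2,2,26); ℓ=4 even so k=3
a_0=13:  p_0=13·1+0=13,  q_0=13·0+1=1
…
a_2=2:  p_2=2·27+13=67,  q_2=2·2+1=5
a_3=2:  p_3=2·67+27=161,  q_3=2·5+2=12
fundamental: x₁=161, y₁=12  (since 25921 − 180·144 = 1)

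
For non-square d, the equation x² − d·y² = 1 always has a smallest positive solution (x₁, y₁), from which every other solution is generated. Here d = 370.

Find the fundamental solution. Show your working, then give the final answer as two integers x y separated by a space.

√370 → a₀=19, period (4,4,38); ℓ=3 odd so k=5
i=0: a=19 ⇒ p=19, q=1
…
i=2: a=4 ⇒ p=327, q=17
i=3: a=38 ⇒ p=12503, q=650
i=4: a=4 ⇒ p=50339, q=2617
i=5: a=4 ⇒ p=213859, q=11118
fundamental: x₁=213859, y₁=11118  (since 45735671881 − 370·123609924 = 1)

213859 11118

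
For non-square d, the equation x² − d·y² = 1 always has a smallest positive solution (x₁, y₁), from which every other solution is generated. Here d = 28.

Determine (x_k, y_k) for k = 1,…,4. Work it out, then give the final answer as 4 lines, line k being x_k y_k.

127 24
32257 6096
8193151 1548360
2081028097 393277344

d=28: √d = [5; 3,2,3,10] (ℓ=4, even), read p_3/q_3
a_0=5:  p_0=5·1+0=5,  q_0=5·0+1=1
…
a_2=2:  p_2=2·16+5=37,  q_2=2·3+1=7
a_3=3:  p_3=3·37+16=127,  q_3=3·7+3=24
(x₁, y₁) = (127, 24);  127² − 28·24² = 1 ✓
n=2: (127,24)∘(127,24) = (127·127+28·24·24, 127·24+24·127) = (32257,6096)
n=3: (32257,6096)∘(127,24) = (127·32257+28·24·6096, 127·6096+24·32257) = (8193151,1548360)
n=4: (8193151,1548360)∘(127,24) = (127·8193151+28·24·1548360, 127·1548360+24·8193151) = (2081028097,393277344)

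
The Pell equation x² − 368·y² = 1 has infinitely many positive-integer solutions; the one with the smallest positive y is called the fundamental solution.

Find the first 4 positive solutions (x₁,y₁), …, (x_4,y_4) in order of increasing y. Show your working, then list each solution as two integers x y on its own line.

d=368: √d = [19; 5,2,5,38] (ℓ=4, even), read p_3/q_3
step 0: (19, 1)  from 19·(1,0) + (0,1)
step 1: (96, 5)  from 5·(19,1) + (1,0)
step 2: (211, 11)  from 2·(96,5) + (19,1)
step 3: (1151, 60)  from 5·(211,11) + (96,5)
fundamental: x₁=1151, y₁=60  (since 1324801 − 368·3600 = 1)
(1151+60√368)^2 = 2649601 + 138120√368
(1151+60√368)^3 = 6099380351 + 317952180√368
(1151+60√368)^4 = 14040770918401 + 731925780240√368

1151 60
2649601 138120
6099380351 317952180
14040770918401 731925780240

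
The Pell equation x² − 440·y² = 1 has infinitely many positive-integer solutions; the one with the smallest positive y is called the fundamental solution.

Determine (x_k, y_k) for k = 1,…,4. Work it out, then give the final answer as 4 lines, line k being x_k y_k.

√440 = [20; 1,40, …], period ℓ=2 (even) → k=1
k=0  a_k=20  p_k/q_k = 20/1
k=1  a_k=1  p_k/q_k = 21/1
fundamental: x₁=21, y₁=1  (since 441 − 440·1 = 1)
n=2: (21,1)∘(21,1) = (21·21+440·1·1, 21·1+1·21) = (881,42)
n=3: (881,42)∘(21,1) = (21·881+440·1·42, 21·42+1·881) = (36981,1763)
n=4: (36981,1763)∘(21,1) = (21·36981+440·1·1763, 21·1763+1·36981) = (1552321,74004)

21 1
881 42
36981 1763
1552321 74004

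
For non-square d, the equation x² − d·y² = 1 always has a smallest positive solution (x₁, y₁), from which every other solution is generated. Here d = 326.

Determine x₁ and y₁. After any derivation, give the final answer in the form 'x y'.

[18; 18,36] for √326; ℓ=2 ⇒ convergent index 1
a_0=18:  p_0=18·1+0=18,  q_0=18·0+1=1
a_1=18:  p_1=18·18+1=325,  q_1=18·1+0=18
(x₁, y₁) = (325, 18);  325² − 326·18² = 1 ✓

325 18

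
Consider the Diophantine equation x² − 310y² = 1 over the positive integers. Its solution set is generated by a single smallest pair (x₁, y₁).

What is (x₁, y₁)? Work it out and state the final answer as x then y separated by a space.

√310 = [17; 1,1,1,1,5,…,1,1,34, …], period ℓ=16 (even) → k=15
k=0  a_k=17  p_k/q_k = 17/1
…
k=2  a_k=1  p_k/q_k = 35/2
k=3  a_k=1  p_k/q_k = 53/3
k=4  a_k=1  p_k/q_k = 88/5
…
k=6  a_k=3  p_k/q_k = 1567/89
k=7  a_k=1  p_k/q_k = 2060/117
…
k=14  a_k=1  p_k/q_k = 515017/29251
k=15  a_k=1  p_k/q_k = 848719/48204
(x₁, y₁) = (848719, 48204);  848719² − 310·48204² = 1 ✓

848719 48204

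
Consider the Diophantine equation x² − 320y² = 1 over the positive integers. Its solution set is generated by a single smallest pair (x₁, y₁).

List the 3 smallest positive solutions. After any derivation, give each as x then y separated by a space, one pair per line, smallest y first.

161 9
51841 2898
16692641 933147

[17; 1,7,1,34] for √320; ℓ=4 ⇒ convergent index 3
a_0=17:  p_0=17·1+0=17,  q_0=17·0+1=1
…
a_2=7:  p_2=7·18+17=143,  q_2=7·1+1=8
a_3=1:  p_3=1·143+18=161,  q_3=1·8+1=9
→ (161, 9).  Check: 161²=25921, 320·9²=25920, difference 1.
(161+9√320)^2 = 51841 + 2898√320
(161+9√320)^3 = 16692641 + 933147√320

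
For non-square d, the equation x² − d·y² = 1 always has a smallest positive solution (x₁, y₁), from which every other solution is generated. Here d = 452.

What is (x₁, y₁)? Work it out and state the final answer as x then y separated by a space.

1204353 56648

[21; 3,1,5,3,10,3,5,1,3,42] for √452; ℓ=10 ⇒ convergent index 9
step 0: (21, 1)  from 21·(1,0) + (0,1)
step 1: (64, 3)  from 3·(21,1) + (1,0)
step 2: (85, 4)  from 1·(64,3) + (21,1)
…
step 6: (49579, 2332)  from 3·(16009,753) + (1552,73)
step 7: (263904, 12413)  from 5·(49579,2332) + (16009,753)
step 8: (313483, 14745)  from 1·(263904,12413) + (49579,2332)
step 9: (1204353, 56648)  from 3·(313483,14745) + (263904,12413)
fundamental: x₁=1204353, y₁=56648  (since 1450466148609 − 452·3208995904 = 1)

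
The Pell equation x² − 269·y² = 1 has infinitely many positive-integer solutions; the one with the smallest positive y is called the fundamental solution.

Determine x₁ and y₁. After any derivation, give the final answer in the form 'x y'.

√269 → a₀=16, period (2,2,32); ℓ=3 odd so k=5
a_0=16:  p_0=16·1+0=16,  q_0=16·0+1=1
…
a_4=2:  p_4=2·2657+82=5396,  q_4=2·162+5=329
a_5=2:  p_5=2·5396+2657=13449,  q_5=2·329+162=820
fundamental: x₁=13449, y₁=820  (since 180875601 − 269·672400 = 1)

13449 820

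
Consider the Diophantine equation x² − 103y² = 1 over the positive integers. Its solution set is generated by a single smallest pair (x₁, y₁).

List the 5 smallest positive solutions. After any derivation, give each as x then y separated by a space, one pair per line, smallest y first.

√103 → a₀=10, period (6,1,2,1,1,9,1,1,2,1,6,20); ℓ=12 even so k=11
step 0: (10, 1)  from 10·(1,0) + (0,1)
step 1: (61, 6)  from 6·(10,1) + (1,0)
…
step 5: (477, 47)  from 1·(274,27) + (203,20)
…
step 10: (33877, 3338)  from 1·(24266,2391) + (9611,947)
step 11: (227528, 22419)  from 6·(33877,3338) + (24266,2391)
(x₁, y₁) = (227528, 22419);  227528² − 103·22419² = 1 ✓
(x_2, y_2) = (227528·227528 + 103·22419·22419, 227528·22419 + 22419·227528) = (103537981567, 10201900464)
(x_3, y_3) = (227528·103537981567 + 103·22419·10201900464, 227528·10201900464 + 22419·103537981567) = (47115579739725224, 4642436017523565)
(x_4, y_4) = (227528·47115579739725224 + 103·22419·4642436017523565, 227528·4642436017523565 + 22419·47115579739725224) = (21440227253936863550977, 2112568364380001494176)
(x_5, y_5) = (227528·21440227253936863550977 + 103·22419·2112568364380001494176, 227528·2112568364380001494176 + 22419·21440227253936863550977) = (9756504053220377800313664488, 961336909616663523916230291)

227528 22419
103537981567 10201900464
47115579739725224 4642436017523565
21440227253936863550977 2112568364380001494176
9756504053220377800313664488 961336909616663523916230291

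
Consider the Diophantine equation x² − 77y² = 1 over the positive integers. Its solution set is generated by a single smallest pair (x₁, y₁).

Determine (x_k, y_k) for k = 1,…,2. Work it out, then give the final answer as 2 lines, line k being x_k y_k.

[8; 1,3,2,3,1,16] for √77; ℓ=6 ⇒ convergent index 5
step 0: (8, 1)  from 8·(1,0) + (0,1)
step 1: (9, 1)  from 1·(8,1) + (1,0)
step 2: (35, 4)  from 3·(9,1) + (8,1)
step 3: (79, 9)  from 2·(35,4) + (9,1)
step 4: (272, 31)  from 3·(79,9) + (35,4)
step 5: (351, 40)  from 1·(272,31) + (79,9)
→ (351, 40).  Check: 351²=123201, 77·40²=123200, difference 1.
(351+40√77)^2 = 246401 + 28080√77

351 40
246401 28080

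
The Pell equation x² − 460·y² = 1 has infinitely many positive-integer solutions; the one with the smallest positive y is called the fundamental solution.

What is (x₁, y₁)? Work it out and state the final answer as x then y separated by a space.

√460 = [21; 2,4,3,1,2,10,2,1,3,4,2,42, …], period ℓ=12 (even) → k=11
i=0: a=21 ⇒ p=21, q=1
…
i=4: a=1 ⇒ p=815, q=38
…
i=10: a=4 ⇒ p=1135029, q=52921
i=11: a=2 ⇒ p=2535751, q=118230
fundamental: x₁=2535751, y₁=118230  (since 6430033134001 − 460·13978332900 = 1)

2535751 118230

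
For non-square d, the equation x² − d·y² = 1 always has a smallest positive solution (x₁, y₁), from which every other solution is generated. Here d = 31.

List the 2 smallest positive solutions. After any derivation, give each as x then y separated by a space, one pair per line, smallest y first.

1520 273
4620799 829920

√31 → a₀=5, period (1,1,3,5,3,1,1,10); ℓ=8 even so k=7
a_0=5:  p_0=5·1+0=5,  q_0=5·0+1=1
a_1=1:  p_1=1·5+1=6,  q_1=1·1+0=1
…
a_3=3:  p_3=3·11+6=39,  q_3=3·2+1=7
a_4=5:  p_4=5·39+11=206,  q_4=5·7+2=37
…
a_6=1:  p_6=1·657+206=863,  q_6=1·118+37=155
a_7=1:  p_7=1·863+657=1520,  q_7=1·155+118=273
→ (1520, 273).  Check: 1520²=2310400, 31·273²=2310399, difference 1.
(x_2, y_2) = (1520·1520 + 31·273·273, 1520·273 + 273·1520) = (4620799, 829920)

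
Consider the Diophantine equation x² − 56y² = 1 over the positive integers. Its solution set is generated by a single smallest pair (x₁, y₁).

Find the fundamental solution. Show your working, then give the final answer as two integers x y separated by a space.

[7; 2,14] for √56; ℓ=2 ⇒ convergent index 1
i=0: a=7 ⇒ p=7, q=1
i=1: a=2 ⇒ p=15, q=2
(x₁, y₁) = (15, 2);  15² − 56·2² = 1 ✓

15 2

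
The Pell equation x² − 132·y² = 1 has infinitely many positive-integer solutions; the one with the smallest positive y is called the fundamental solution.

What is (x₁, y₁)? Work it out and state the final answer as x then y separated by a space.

23 2

[11; 2,22] for √132; ℓ=2 ⇒ convergent index 1
i=0: a=11 ⇒ p=11, q=1
i=1: a=2 ⇒ p=23, q=2
→ (23, 2).  Check: 23²=529, 132·2²=528, difference 1.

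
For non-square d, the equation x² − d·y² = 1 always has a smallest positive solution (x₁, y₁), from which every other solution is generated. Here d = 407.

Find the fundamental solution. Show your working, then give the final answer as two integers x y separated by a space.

d=407: √d = [20; 5,1,2,1,5,40] (ℓ=6, even), read p_5/q_5
a_0=20:  p_0=20·1+0=20,  q_0=20·0+1=1
a_1=5:  p_1=5·20+1=101,  q_1=5·1+0=5
…
a_4=1:  p_4=1·343+121=464,  q_4=1·17+6=23
a_5=5:  p_5=5·464+343=2663,  q_5=5·23+17=132
fundamental: x₁=2663, y₁=132  (since 7091569 − 407·17424 = 1)

2663 132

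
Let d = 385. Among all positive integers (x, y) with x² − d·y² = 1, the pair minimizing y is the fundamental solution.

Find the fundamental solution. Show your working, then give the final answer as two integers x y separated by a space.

[19; 1,1,1,1,1,…,1,1,38] for √385; ℓ=16 ⇒ convergent index 15
i=0: a=19 ⇒ p=19, q=1
i=1: a=1 ⇒ p=20, q=1
…
i=4: a=1 ⇒ p=98, q=5
…
i=8: a=2 ⇒ p=2021, q=103
i=9: a=1 ⇒ p=2747, q=140
…
i=11: a=1 ⇒ p=13009, q=663
i=12: a=1 ⇒ p=23271, q=1186
i=13: a=1 ⇒ p=36280, q=1849
i=14: a=1 ⇒ p=59551, q=3035
i=15: a=1 ⇒ p=95831, q=4884
→ (95831, 4884).  Check: 95831²=9183580561, 385·4884²=9183580560, difference 1.

95831 4884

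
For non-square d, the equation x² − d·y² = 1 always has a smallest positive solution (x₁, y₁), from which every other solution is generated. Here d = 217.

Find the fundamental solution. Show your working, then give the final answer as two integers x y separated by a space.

3844063 260952

√217 = [14; 1,2,1,2,1,…,2,1,28, …], period ℓ=16 (even) → k=15
k=0  a_k=14  p_k/q_k = 14/1
k=1  a_k=1  p_k/q_k = 15/1
k=2  a_k=2  p_k/q_k = 44/3
…
k=6  a_k=1  p_k/q_k = 383/26
…
k=14  a_k=2  p_k/q_k = 2809702/190735
k=15  a_k=1  p_k/q_k = 3844063/260952
fundamental: x₁=3844063, y₁=260952  (since 14776820347969 − 217·68095946304 = 1)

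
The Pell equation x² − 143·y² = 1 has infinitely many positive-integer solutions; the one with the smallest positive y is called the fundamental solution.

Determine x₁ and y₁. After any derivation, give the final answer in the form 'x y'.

12 1

√143 = [11; 1,22, …], period ℓ=2 (even) → k=1
step 0: (11, 1)  from 11·(1,0) + (0,1)
step 1: (12, 1)  from 1·(11,1) + (1,0)
(x₁, y₁) = (12, 1);  12² − 143·1² = 1 ✓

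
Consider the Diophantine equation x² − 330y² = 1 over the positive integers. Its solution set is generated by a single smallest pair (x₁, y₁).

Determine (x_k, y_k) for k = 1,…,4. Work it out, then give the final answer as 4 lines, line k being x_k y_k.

109 6
23761 1308
5179789 285138
1129170241 62158776

[18; 6,36] for √330; ℓ=2 ⇒ convergent index 1
step 0: (18, 1)  from 18·(1,0) + (0,1)
step 1: (109, 6)  from 6·(18,1) + (1,0)
fundamental: x₁=109, y₁=6  (since 11881 − 330·36 = 1)
k=2:  x_2 = 109·109+330·6·6 = 23761,  y_2 = 109·6+6·109 = 1308
k=3:  x_3 = 109·23761+330·6·1308 = 5179789,  y_3 = 109·1308+6·23761 = 285138
k=4:  x_4 = 109·5179789+330·6·285138 = 1129170241,  y_4 = 109·285138+6·5179789 = 62158776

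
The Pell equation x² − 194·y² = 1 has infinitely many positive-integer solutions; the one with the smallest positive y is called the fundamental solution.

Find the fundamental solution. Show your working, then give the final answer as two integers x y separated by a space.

[13; 1,12,1,26] for √194; ℓ=4 ⇒ convergent index 3
i=0: a=13 ⇒ p=13, q=1
i=1: a=1 ⇒ p=14, q=1
i=2: a=12 ⇒ p=181, q=13
i=3: a=1 ⇒ p=195, q=14
(x₁, y₁) = (195, 14);  195² − 194·14² = 1 ✓

195 14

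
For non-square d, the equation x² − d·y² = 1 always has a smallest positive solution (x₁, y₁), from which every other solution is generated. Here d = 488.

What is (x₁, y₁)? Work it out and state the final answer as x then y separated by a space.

243 11

d=488: √d = [22; 11,44] (ℓ=2, even), read p_1/q_1
k=0  a_k=22  p_k/q_k = 22/1
k=1  a_k=11  p_k/q_k = 243/11
(x₁, y₁) = (243, 11);  243² − 488·11² = 1 ✓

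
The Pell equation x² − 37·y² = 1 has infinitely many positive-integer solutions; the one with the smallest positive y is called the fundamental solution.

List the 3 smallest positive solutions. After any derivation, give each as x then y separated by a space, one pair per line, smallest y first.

73 12
10657 1752
1555849 255780

d=37: √d = [6; 12] (ℓ=1, odd), read p_1/q_1
a_0=6:  p_0=6·1+0=6,  q_0=6·0+1=1
a_1=12:  p_1=12·6+1=73,  q_1=12·1+0=12
→ (73, 12).  Check: 73²=5329, 37·12²=5328, difference 1.
n=2: (73,12)∘(73,12) = (73·73+37·12·12, 73·12+12·73) = (10657,1752)
n=3: (10657,1752)∘(73,12) = (73·10657+37·12·1752, 73·1752+12·10657) = (1555849,255780)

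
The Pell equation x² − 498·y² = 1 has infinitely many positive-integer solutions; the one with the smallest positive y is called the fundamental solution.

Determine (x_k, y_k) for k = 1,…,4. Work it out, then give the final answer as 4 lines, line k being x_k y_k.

179777 8056
64639539457 2896567024
23241404969742401 1041472259739240
8356540122426119709697 374465516875386131936

√498 = [22; 3,6,22,6,3,44, …], period ℓ=6 (even) → k=5
k=0  a_k=22  p_k/q_k = 22/1
…
k=2  a_k=6  p_k/q_k = 424/19
…
k=4  a_k=6  p_k/q_k = 56794/2545
k=5  a_k=3  p_k/q_k = 179777/8056
fundamental: x₁=179777, y₁=8056  (since 32319769729 − 498·64899136 = 1)
n=2: (179777,8056)∘(179777,8056) = (179777·179777+498·8056·8056, 179777·8056+8056·179777) = (64639539457,2896567024)
n=3: (64639539457,2896567024)∘(179777,8056) = (179777·64639539457+498·8056·2896567024, 179777·2896567024+8056·64639539457) = (23241404969742401,1041472259739240)
n=4: (23241404969742401,1041472259739240)∘(179777,8056) = (179777·23241404969742401+498·8056·1041472259739240, 179777·1041472259739240+8056·23241404969742401) = (8356540122426119709697,374465516875386131936)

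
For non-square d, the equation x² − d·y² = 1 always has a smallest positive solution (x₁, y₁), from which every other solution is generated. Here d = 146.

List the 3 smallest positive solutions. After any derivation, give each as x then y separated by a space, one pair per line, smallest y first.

d=146: √d = [12; 12,24] (ℓ=2, even), read p_1/q_1
i=0: a=12 ⇒ p=12, q=1
i=1: a=12 ⇒ p=145, q=12
fundamental: x₁=145, y₁=12  (since 21025 − 146·144 = 1)
(x_2, y_2) = (145·145 + 146·12·12, 145·12 + 12·145) = (42049, 3480)
(x_3, y_3) = (145·42049 + 146·12·3480, 145·3480 + 12·42049) = (12194065, 1009188)

145 12
42049 3480
12194065 1009188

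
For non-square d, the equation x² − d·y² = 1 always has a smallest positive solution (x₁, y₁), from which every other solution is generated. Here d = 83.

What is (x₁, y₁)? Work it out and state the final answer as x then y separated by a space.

√83 = [9; 9,18, …], period ℓ=2 (even) → k=1
k=0  a_k=9  p_k/q_k = 9/1
k=1  a_k=9  p_k/q_k = 82/9
→ (82, 9).  Check: 82²=6724, 83·9²=6723, difference 1.

82 9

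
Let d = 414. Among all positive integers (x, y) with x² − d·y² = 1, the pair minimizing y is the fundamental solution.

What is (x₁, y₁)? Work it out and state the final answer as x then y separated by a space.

24335 1196

√414 → a₀=20, period (2,1,7,2,7,1,2,40); ℓ=8 even so k=7
k=0  a_k=20  p_k/q_k = 20/1
k=1  a_k=2  p_k/q_k = 41/2
k=2  a_k=1  p_k/q_k = 61/3
k=3  a_k=7  p_k/q_k = 468/23
k=4  a_k=2  p_k/q_k = 997/49
k=5  a_k=7  p_k/q_k = 7447/366
k=6  a_k=1  p_k/q_k = 8444/415
k=7  a_k=2  p_k/q_k = 24335/1196
(x₁, y₁) = (24335, 1196);  24335² − 414·1196² = 1 ✓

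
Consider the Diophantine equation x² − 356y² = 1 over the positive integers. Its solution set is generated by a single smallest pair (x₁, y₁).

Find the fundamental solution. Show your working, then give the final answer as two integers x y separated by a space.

500001 26500

d=356: √d = [18; 1,6,1,1,2,…,6,1,36] (ℓ=14, even), read p_13/q_13
k=0  a_k=18  p_k/q_k = 18/1
…
k=2  a_k=6  p_k/q_k = 132/7
k=3  a_k=1  p_k/q_k = 151/8
…
k=6  a_k=1  p_k/q_k = 1000/53
…
k=9  a_k=2  p_k/q_k = 28151/1492
…
k=12  a_k=6  p_k/q_k = 433982/23001
k=13  a_k=1  p_k/q_k = 500001/26500
fundamental: x₁=500001, y₁=26500  (since 250001000001 − 356·702250000 = 1)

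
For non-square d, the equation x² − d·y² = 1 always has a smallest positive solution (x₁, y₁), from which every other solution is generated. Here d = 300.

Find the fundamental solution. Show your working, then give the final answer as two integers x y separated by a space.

1351 78

√300 → a₀=17, period (3,8,3,34); ℓ=4 even so k=3
i=0: a=17 ⇒ p=17, q=1
i=1: a=3 ⇒ p=52, q=3
i=2: a=8 ⇒ p=433, q=25
i=3: a=3 ⇒ p=1351, q=78
(x₁, y₁) = (1351, 78);  1351² − 300·78² = 1 ✓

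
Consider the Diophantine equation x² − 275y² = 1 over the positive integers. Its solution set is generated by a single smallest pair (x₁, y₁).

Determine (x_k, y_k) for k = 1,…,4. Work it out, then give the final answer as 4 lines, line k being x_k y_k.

√275 = [16; 1,1,2,1,1,32, …], period ℓ=6 (even) → k=5
i=0: a=16 ⇒ p=16, q=1
…
i=3: a=2 ⇒ p=83, q=5
i=4: a=1 ⇒ p=116, q=7
i=5: a=1 ⇒ p=199, q=12
(x₁, y₁) = (199, 12);  199² − 275·12² = 1 ✓
n=2: (199,12)∘(199,12) = (199·199+275·12·12, 199·12+12·199) = (79201,4776)
n=3: (79201,4776)∘(199,12) = (199·79201+275·12·4776, 199·4776+12·79201) = (31521799,1900836)
n=4: (31521799,1900836)∘(199,12) = (199·31521799+275·12·1900836, 199·1900836+12·31521799) = (12545596801,756527952)

199 12
79201 4776
31521799 1900836
12545596801 756527952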